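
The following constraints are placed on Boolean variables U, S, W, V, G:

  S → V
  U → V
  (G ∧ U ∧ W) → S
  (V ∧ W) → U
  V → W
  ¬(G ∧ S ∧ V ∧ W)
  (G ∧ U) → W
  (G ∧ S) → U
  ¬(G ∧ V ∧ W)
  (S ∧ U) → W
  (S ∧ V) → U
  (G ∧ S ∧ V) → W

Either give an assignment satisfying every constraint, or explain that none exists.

U=T, S=T, W=T, V=T, G=F

Set U = True.
  then (¬U ∨ V) forces V = True.
  then (¬V ∨ W) forces W = True.
  then (¬G ∨ ¬V ∨ ¬W) forces G = False.
Set S = True.
All clauses satisfied.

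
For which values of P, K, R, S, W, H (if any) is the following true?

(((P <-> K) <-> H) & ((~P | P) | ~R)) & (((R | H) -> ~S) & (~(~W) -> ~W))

P = False, K = True, R = True, S = False, W = False, H = False

  ((P <-> K) <-> H) & ((~P | P) | ~R) = True
    (P <-> K) <-> H = True
      P <-> K = False
    (~P | P) | ~R = True
      ~P | P = True
        ~P = True
      ~R = False
  ((R | H) -> ~S) & (~(~W) -> ~W) = True
    (R | H) -> ~S = True
      R | H = True
      ~S = True
    ~(~W) -> ~W = True
      ~(~W) = False
        ~W = True
      ~W = True
Both conjuncts True, so the formula holds.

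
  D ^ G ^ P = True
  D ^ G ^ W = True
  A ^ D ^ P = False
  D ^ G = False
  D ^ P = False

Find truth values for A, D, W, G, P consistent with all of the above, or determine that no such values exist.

A = False, D = True, W = True, G = True, P = True

D ^ G ^ P = T ^ T ^ T = True ✓
D ^ G ^ W = T ^ T ^ T = True ✓
A ^ D ^ P = F ^ T ^ T = False ✓
D ^ G = T ^ T = False ✓
D ^ P = T ^ T = False ✓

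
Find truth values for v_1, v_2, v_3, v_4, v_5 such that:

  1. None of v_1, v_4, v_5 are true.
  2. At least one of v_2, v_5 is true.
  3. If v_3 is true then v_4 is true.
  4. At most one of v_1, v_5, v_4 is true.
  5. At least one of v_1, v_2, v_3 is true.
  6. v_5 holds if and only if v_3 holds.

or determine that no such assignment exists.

v_1=F, v_2=T, v_3=F, v_4=F, v_5=F

  (1) {v_1, v_4, v_5}: 0 true — none ✓
  (2) {v_2, v_5}: 1 true — at least one ✓
  (3) v_3=F ⇒ v_4: vacuous ✓
  (4) {v_1, v_5, v_4}: 0 true — at most one ✓
  (5) {v_1, v_2, v_3}: 1 true — at least one ✓
  (6) v_5=F, v_3=F — same ✓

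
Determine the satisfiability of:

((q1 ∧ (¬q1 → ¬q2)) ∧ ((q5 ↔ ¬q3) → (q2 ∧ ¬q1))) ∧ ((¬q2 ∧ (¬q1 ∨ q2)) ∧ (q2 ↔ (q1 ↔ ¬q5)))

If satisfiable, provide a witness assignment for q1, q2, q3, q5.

The formula is unsatisfiable.

Case q1 = True: the formula simplifies to ¬((q5 ↔ ¬q3)) ∧ ((¬q2 ∧ q2) ∧ (q2 ↔ ¬q5)).
  q2 = True: the conjunct ¬q2 is False.
  q2 = False: the conjunct q2 is False.
Case q1 = False: the conjunct q1 is False.
Both cases fail — unsatisfiable.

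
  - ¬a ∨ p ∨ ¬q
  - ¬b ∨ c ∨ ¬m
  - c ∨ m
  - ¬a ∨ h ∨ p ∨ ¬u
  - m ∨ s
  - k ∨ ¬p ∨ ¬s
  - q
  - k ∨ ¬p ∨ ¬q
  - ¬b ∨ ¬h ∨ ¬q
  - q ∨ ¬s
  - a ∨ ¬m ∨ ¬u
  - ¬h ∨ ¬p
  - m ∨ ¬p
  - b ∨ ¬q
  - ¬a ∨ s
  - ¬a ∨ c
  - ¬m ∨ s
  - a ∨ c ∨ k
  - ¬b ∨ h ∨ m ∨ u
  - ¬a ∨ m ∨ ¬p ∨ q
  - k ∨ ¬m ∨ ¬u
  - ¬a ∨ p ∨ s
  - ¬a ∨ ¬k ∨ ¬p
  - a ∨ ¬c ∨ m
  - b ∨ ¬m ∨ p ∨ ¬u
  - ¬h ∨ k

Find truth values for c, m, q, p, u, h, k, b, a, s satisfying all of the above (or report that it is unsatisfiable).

c: True; m: True; q: True; p: False; u: False; h: False; k: False; b: True; a: False; s: True

Unit clause (q) forces q = True.
In (b ∨ ¬q) only b is left, so b = True.
In (¬b ∨ ¬h ∨ ¬q) only ¬h is left, so h = False.
Try c = False:
  (¬b ∨ c ∨ ¬m) forces m = False.
  clause (c ∨ m) is falsified — backtrack.
So c = True.
Set m = True.
  then (¬m ∨ s) forces s = True.
Set p = False.
  then (¬a ∨ p ∨ ¬q) forces a = False.
  then (a ∨ ¬m ∨ ¬u) forces u = False.
Set k = False.
All clauses satisfied.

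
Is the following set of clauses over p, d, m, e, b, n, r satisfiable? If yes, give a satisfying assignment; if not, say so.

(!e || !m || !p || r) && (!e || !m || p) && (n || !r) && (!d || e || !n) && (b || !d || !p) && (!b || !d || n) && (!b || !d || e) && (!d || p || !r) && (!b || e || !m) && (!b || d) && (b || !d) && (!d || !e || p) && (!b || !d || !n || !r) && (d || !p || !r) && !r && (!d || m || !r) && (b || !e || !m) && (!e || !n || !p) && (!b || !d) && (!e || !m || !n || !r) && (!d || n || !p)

Unit clause (!r) forces r = False.
Set p = False.
Set d = False.
  then (!b || d) forces b = False.
Set m = False.
Set e = True.
Set n = True.
All clauses satisfied.

p=F, d=F, m=F, e=T, b=F, n=T, r=F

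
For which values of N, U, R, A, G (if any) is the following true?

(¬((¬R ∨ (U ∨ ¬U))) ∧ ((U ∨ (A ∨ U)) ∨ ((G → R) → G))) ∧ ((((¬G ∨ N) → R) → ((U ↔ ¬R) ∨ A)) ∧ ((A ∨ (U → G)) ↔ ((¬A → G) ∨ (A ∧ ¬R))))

Unsatisfiable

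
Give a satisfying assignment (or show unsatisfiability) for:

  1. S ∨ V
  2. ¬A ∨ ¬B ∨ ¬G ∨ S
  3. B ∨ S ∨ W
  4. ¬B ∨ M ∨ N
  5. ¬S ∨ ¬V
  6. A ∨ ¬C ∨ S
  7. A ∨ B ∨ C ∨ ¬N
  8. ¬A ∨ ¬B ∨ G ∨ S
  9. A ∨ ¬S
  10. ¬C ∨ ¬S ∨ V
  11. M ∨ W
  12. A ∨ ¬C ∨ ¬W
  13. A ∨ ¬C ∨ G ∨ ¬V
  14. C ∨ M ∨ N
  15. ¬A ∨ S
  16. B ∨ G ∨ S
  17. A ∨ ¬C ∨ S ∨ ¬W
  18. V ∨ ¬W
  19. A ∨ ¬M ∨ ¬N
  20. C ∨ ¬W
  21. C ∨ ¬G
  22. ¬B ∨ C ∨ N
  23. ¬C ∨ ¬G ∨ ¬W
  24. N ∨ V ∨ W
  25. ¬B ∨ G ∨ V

B = False, C = False, G = False, V = False, W = False, M = True, A = True, N = True, S = True

Set B = False.
Set C = False.
  then (C ∨ ¬W) forces W = False.
  then (C ∨ ¬G) forces G = False.
  then (B ∨ S ∨ W) forces S = True.
  then (¬S ∨ ¬V) forces V = False.
  then (A ∨ ¬S) forces A = True.
  then (M ∨ W) forces M = True.
  then (N ∨ V ∨ W) forces N = True.
All clauses satisfied.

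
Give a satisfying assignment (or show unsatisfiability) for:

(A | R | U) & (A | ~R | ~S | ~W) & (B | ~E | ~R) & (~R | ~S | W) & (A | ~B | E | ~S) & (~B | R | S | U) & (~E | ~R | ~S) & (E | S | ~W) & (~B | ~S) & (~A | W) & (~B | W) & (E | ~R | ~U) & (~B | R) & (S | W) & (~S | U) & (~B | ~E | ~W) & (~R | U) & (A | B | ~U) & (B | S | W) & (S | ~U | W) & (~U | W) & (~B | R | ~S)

Set R = False.
  then (~B | R) forces B = False.
Set S = True.
  then (~S | U) forces U = True.
  then (A | B | ~U) forces A = True.
  then (~U | W) forces W = True.
Set E = False.
All clauses satisfied.

R = False, S = True, E = False, W = True, B = False, A = True, U = True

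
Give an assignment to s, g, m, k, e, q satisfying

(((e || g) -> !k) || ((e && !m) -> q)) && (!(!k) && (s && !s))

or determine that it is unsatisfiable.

Case s = True: the conjunct !s is False.
Case s = False: the conjunct s is False.
Both cases fail — unsatisfiable.

Unsatisfiable — no assignment works.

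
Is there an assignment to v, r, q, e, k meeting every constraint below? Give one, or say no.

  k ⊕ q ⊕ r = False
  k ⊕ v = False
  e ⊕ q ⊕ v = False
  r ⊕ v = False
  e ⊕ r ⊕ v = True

v = True; r = True; q = False; e = True; k = True

k ⊕ q ⊕ r = T ⊕ F ⊕ T = False ✓
k ⊕ v = T ⊕ T = False ✓
e ⊕ q ⊕ v = T ⊕ F ⊕ T = False ✓
r ⊕ v = T ⊕ T = False ✓
e ⊕ r ⊕ v = T ⊕ T ⊕ T = True ✓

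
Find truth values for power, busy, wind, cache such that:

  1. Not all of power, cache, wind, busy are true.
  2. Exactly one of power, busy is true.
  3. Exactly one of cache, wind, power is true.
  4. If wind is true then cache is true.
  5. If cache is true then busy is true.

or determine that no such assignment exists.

power = False, busy = True, wind = False, cache = True

  (1) {power, cache, wind, busy}: 2/4 true — not all ✓
  (2) {power, busy}: 1 true — exactly one ✓
  (3) {cache, wind, power}: 1 true — exactly one ✓
  (4) wind=F ⇒ cache: vacuous ✓
  (5) cache=T ⇒ busy: T ✓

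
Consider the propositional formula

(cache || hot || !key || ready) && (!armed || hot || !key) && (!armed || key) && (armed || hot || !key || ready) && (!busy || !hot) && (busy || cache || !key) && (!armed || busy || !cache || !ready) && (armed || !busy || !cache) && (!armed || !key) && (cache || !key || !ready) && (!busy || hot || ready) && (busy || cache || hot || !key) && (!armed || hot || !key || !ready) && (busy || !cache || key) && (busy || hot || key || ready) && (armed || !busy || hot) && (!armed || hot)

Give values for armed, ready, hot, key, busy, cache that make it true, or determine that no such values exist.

Set armed = False.
Set ready = True.
Set hot = False.
  then (armed || !busy || hot) forces busy = False.
Set key = False.
  then (busy || !cache || key) forces cache = False.
All clauses satisfied.

armed = False, ready = True, hot = False, key = False, busy = False, cache = False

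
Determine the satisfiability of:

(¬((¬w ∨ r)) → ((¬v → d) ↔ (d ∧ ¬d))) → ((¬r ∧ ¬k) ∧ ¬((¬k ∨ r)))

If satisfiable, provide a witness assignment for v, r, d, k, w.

v=T, r=F, d=F, k=F, w=T

  (¬((¬w ∨ r)) → ((¬v → d) ↔ (d ∧ ¬d))) → ((¬r ∧ ¬k) ∧ ¬((¬k ∨ r))) = True
    ¬((¬w ∨ r)) → ((¬v → d) ↔ (d ∧ ¬d)) = False
      ¬((¬w ∨ r)) = True
        ¬w ∨ r = False
          ¬w = False
      (¬v → d) ↔ (d ∧ ¬d) = False
        ¬v → d = True
          ¬v = False
        d ∧ ¬d = False
          ¬d = True
    (¬r ∧ ¬k) ∧ ¬((¬k ∨ r)) = False
      ¬r ∧ ¬k = True
        ¬r = True
        ¬k = True
      ¬((¬k ∨ r)) = False
        ¬k ∨ r = True
          ¬k = True
The formula evaluates to True.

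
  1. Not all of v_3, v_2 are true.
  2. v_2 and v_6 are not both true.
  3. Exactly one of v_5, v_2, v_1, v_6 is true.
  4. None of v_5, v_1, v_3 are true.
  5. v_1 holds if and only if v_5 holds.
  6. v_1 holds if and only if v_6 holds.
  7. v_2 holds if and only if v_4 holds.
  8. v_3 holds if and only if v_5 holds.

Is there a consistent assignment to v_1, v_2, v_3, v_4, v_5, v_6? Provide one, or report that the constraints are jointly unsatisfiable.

v_1: False; v_2: True; v_3: False; v_4: True; v_5: False; v_6: False

  (1) {v_3, v_2}: 1/2 true — not all ✓
  (2) v_2=T, v_6=F — not both ✓
  (3) {v_5, v_2, v_1, v_6}: 1 true — exactly one ✓
  (4) {v_5, v_1, v_3}: 0 true — none ✓
  (5) v_1=F, v_5=F — same ✓
  (6) v_1=F, v_6=F — same ✓
  (7) v_2=T, v_4=T — same ✓
  (8) v_3=F, v_5=F — same ✓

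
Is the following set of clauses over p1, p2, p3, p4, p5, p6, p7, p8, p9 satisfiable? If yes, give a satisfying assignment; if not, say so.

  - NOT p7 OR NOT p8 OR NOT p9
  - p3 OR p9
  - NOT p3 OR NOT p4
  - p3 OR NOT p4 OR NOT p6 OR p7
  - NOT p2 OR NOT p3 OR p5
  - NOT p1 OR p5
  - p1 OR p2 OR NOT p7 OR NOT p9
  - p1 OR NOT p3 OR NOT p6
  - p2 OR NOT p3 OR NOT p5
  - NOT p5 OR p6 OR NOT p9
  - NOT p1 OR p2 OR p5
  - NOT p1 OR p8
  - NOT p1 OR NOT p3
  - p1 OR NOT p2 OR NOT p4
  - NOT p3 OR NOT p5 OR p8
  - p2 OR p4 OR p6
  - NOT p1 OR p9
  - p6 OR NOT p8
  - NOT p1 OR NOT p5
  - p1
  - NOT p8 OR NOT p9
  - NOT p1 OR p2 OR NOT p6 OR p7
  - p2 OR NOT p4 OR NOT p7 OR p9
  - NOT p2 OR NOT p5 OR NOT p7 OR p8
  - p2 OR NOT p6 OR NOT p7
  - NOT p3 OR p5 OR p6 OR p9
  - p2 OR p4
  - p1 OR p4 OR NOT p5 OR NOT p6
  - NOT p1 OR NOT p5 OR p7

Case p1 = True:
  (NOT p1 OR p5) forces p5 = True.
  Clause (NOT p1 OR NOT p5) is falsified — contradiction.
Case p1 = False:
  Clause (p1) is falsified — contradiction.
Both cases fail, so the formula is unsatisfiable.

Unsatisfiable — no assignment works.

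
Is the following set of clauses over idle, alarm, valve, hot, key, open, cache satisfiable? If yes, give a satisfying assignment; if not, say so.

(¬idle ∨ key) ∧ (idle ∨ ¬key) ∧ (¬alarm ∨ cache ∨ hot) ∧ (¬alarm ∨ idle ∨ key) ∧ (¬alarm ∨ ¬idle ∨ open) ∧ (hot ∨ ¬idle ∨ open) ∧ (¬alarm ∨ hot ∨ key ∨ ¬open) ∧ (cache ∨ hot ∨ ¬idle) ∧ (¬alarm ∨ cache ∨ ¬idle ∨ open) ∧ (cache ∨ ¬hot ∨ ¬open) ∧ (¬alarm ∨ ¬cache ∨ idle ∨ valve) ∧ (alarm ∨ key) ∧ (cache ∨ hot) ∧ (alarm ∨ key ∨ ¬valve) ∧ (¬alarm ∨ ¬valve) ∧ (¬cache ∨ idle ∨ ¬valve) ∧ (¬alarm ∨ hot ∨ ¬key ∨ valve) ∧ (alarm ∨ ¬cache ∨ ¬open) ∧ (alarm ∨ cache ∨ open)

Try idle = False:
  (idle ∨ ¬key) forces key = False.
  (¬alarm ∨ idle ∨ key) forces alarm = False.
  clause (alarm ∨ key) is falsified — backtrack.
So idle = True.
  then (¬idle ∨ key) forces key = True.
Set alarm = True.
  then (¬alarm ∨ ¬idle ∨ open) forces open = True.
  then (¬alarm ∨ ¬valve) forces valve = False.
  then (¬alarm ∨ hot ∨ ¬key ∨ valve) forces hot = True.
  then (cache ∨ ¬hot ∨ ¬open) forces cache = True.
All clauses satisfied.

idle: True, alarm: True, valve: False, hot: True, key: True, open: True, cache: True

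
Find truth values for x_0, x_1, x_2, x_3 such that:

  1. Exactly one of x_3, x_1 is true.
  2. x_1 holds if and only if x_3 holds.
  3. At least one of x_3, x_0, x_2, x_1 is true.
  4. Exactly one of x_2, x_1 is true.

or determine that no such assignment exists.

Case x_1 = True:
  (1) with x_1=T forces x_3 = False.
  Constraint (2) is violated (x_1=T, x_3=F) — contradiction.
Case x_1 = False:
  (1) with x_1=F forces x_3 = True.
  Constraint (2) is violated (x_1=F, x_3=T) — contradiction.
Both cases fail — unsatisfiable.

No satisfying assignment exists.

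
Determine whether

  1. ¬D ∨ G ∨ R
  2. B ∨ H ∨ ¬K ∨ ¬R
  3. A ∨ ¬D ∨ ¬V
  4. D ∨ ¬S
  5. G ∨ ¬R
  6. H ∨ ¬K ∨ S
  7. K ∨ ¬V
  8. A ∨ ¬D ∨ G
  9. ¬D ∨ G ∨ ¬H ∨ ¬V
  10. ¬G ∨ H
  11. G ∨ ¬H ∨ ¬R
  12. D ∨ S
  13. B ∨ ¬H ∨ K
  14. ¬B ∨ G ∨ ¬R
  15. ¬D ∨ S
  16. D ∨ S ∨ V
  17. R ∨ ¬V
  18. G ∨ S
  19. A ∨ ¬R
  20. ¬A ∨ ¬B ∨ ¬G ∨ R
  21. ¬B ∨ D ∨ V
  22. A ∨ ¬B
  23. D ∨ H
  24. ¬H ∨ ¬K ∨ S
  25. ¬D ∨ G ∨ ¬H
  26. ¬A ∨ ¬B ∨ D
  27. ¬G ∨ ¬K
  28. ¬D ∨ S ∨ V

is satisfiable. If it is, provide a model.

H = True; R = True; D = True; V = False; G = True; B = True; S = True; K = False; A = True

Try H = False:
  (¬G ∨ H) forces G = False.
  (G ∨ ¬R) forces R = False.
  (¬D ∨ G ∨ R) forces D = False.
  clause (D ∨ H) is falsified — backtrack.
So H = True.
Set R = True.
  then (G ∨ ¬R) forces G = True.
  then (A ∨ ¬R) forces A = True.
  then (¬G ∨ ¬K) forces K = False.
  then (K ∨ ¬V) forces V = False.
  then (B ∨ ¬H ∨ K) forces B = True.
  then (¬B ∨ D ∨ V) forces D = True.
  then (¬D ∨ S ∨ V) forces S = True.
All clauses satisfied.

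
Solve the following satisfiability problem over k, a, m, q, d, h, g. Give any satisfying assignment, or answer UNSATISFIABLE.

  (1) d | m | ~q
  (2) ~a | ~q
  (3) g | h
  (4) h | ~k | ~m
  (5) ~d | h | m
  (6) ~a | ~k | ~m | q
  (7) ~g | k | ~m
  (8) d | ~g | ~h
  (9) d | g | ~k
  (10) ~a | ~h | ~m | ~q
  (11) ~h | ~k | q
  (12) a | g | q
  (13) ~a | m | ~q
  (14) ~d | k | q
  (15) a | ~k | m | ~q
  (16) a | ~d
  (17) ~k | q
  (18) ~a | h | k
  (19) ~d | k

k = False, a = True, m = False, q = False, d = False, h = True, g = False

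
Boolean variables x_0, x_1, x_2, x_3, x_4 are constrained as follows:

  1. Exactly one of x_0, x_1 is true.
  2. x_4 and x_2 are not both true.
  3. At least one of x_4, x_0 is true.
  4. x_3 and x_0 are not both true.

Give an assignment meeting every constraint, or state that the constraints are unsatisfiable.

x_0 = True; x_1 = False; x_2 = True; x_3 = False; x_4 = False

  (1) {x_0, x_1}: 1 true — exactly one ✓
  (2) x_4=F, x_2=T — not both ✓
  (3) {x_4, x_0}: 1 true — at least one ✓
  (4) x_3=F, x_0=T — not both ✓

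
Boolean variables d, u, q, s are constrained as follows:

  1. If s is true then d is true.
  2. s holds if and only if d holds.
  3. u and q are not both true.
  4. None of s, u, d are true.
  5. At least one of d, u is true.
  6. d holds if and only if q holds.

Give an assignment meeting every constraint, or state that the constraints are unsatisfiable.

Unsatisfiable — no assignment works.

Case d = True:
  Constraint (4) is violated (d=T) — contradiction.
Case d = False:
  (1) with d=F forces s = False.
  (4) forces u = False.
  Constraint (5) is violated (d=F, u=F) — contradiction.
Both cases fail — unsatisfiable.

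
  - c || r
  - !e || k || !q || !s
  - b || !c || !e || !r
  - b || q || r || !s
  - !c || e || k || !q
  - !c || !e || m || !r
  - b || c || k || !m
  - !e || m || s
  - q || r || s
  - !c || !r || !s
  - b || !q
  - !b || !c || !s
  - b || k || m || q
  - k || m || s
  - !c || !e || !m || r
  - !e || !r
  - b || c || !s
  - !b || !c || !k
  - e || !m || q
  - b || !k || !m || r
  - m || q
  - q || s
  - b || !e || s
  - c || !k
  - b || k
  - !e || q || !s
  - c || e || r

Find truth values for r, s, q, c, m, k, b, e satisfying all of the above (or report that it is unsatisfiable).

r: True, s: False, q: True, c: False, m: True, k: False, b: True, e: False

Set r = True.
  then (!e || !r) forces e = False.
Set s = False.
  then (q || s) forces q = True.
  then (b || !q) forces b = True.
Try c = True:
  (!c || e || k || !q) forces k = True.
  clause (!b || !c || !k) is falsified — backtrack.
So c = False.
  then (c || !k) forces k = False.
  then (k || m || s) forces m = True.
All clauses satisfied.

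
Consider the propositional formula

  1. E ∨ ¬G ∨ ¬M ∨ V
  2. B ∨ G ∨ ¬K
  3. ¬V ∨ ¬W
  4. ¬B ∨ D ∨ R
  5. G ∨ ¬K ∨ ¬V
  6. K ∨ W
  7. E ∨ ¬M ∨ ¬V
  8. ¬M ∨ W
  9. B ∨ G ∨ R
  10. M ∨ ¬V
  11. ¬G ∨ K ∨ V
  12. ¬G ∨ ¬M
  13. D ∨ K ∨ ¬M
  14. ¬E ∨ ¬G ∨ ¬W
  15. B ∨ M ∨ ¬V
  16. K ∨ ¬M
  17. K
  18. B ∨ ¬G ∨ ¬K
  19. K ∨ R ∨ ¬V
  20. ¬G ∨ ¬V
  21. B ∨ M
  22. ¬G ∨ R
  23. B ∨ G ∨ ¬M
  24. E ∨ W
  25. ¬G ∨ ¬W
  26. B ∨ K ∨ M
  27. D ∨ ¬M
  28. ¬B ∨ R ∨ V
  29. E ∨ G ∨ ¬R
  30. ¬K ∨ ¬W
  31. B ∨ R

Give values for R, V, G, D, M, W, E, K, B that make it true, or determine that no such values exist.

R: True, V: False, G: False, D: False, M: False, W: False, E: True, K: True, B: True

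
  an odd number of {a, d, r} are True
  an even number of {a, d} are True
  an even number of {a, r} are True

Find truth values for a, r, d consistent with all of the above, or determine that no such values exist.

a = True; r = True; d = True

{a, d, r}: 3 true → odd ✓
{a, d}: 2 true → even ✓
{a, r}: 2 true → even ✓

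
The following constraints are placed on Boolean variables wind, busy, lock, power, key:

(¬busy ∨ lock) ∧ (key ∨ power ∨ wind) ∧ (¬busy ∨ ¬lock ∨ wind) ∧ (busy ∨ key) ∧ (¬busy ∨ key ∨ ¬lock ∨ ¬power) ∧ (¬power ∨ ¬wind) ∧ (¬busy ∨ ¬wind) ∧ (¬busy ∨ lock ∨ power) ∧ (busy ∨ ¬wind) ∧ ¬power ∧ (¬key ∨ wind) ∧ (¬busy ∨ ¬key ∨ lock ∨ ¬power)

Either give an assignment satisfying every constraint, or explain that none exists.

UNSATISFIABLE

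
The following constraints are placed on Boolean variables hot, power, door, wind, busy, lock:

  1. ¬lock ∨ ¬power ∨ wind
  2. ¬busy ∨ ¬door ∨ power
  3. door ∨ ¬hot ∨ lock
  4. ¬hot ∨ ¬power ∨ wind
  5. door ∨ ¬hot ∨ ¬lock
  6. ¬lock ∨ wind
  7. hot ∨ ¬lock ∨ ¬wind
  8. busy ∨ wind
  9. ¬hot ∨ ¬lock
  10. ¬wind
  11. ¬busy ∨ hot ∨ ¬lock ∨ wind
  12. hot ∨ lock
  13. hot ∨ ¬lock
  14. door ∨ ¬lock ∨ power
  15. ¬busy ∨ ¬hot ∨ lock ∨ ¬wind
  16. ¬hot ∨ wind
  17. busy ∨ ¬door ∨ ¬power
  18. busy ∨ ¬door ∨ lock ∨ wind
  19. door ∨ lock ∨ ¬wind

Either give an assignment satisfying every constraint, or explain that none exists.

Case wind = True:
  Clause (¬wind) is falsified — contradiction.
Case wind = False:
  (¬lock ∨ wind) forces lock = False.
  (busy ∨ wind) forces busy = True.
  (hot ∨ lock) forces hot = True.
  Clause (¬hot ∨ wind) is falsified — contradiction.
Both cases fail, so the formula is unsatisfiable.

The formula is unsatisfiable.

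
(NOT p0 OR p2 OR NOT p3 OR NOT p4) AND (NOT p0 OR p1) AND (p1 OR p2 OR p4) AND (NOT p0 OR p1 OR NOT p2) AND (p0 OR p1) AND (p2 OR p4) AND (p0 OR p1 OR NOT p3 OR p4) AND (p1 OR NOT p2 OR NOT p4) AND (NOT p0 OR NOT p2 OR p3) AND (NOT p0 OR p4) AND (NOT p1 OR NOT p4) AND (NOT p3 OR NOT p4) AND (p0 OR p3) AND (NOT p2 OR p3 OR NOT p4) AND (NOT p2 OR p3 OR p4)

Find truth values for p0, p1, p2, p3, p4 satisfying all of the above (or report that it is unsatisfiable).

Set p0 = False.
  then (p0 OR p1) forces p1 = True.
  then (NOT p1 OR NOT p4) forces p4 = False.
  then (p0 OR p3) forces p3 = True.
  then (p2 OR p4) forces p2 = True.
All clauses satisfied.

p0 = False; p1 = True; p2 = True; p3 = True; p4 = False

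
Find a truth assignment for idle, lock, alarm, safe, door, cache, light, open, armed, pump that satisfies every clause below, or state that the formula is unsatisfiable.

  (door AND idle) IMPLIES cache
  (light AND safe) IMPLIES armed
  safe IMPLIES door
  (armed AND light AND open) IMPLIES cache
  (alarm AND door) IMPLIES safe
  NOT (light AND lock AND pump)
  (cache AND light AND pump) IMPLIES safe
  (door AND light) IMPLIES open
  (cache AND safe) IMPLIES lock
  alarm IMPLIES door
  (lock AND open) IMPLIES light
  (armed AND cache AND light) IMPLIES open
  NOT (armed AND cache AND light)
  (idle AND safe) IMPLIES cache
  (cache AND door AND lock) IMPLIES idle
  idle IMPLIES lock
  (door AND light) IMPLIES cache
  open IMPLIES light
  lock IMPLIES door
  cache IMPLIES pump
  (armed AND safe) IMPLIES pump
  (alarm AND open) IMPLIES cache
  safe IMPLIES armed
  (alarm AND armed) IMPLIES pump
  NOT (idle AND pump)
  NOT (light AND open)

idle=F, lock=F, alarm=F, safe=F, door=F, cache=F, light=F, open=F, armed=F, pump=F

Set idle = False.
Set lock = False.
Set alarm = False.
Set safe = False.
Set door = False.
Set cache = False.
Set light = False.
  then (light OR NOT open) forces open = False.
Set armed = False.
Set pump = False.
All clauses satisfied.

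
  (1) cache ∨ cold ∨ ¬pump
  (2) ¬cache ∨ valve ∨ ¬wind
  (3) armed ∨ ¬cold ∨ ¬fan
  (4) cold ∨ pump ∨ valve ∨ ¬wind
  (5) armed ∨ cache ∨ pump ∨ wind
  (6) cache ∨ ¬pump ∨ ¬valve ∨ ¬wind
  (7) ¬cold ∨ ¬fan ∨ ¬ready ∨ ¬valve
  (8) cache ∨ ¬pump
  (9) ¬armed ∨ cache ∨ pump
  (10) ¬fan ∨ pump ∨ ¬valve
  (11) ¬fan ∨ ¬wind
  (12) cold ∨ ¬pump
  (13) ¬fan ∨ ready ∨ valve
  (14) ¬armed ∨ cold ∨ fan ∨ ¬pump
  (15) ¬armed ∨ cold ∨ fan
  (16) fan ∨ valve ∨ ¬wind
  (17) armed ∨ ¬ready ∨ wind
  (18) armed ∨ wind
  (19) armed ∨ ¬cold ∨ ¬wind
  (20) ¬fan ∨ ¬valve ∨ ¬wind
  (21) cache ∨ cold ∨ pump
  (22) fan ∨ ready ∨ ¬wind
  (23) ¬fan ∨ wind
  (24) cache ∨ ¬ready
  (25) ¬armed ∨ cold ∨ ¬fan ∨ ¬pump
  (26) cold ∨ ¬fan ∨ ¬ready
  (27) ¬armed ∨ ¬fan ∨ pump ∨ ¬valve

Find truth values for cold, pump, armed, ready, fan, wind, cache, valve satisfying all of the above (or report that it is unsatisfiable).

cold=T; pump=F; armed=T; ready=F; fan=F; wind=F; cache=T; valve=T

Set cold = True.
Set pump = False.
Set armed = True.
  then (¬armed ∨ cache ∨ pump) forces cache = True.
Set ready = False.
Try fan = True:
  (¬fan ∨ pump ∨ ¬valve) forces valve = False.
  clause (¬fan ∨ ready ∨ valve) is falsified — backtrack.
So fan = False.
  then (fan ∨ ready ∨ ¬wind) forces wind = False.
Set valve = True.
All clauses satisfied.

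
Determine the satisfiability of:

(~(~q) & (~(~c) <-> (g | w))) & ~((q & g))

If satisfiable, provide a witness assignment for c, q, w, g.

c = True; q = True; w = True; g = False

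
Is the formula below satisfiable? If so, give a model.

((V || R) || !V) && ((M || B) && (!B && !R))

M=T, B=F, V=T, R=F

  (V || R) || !V = True
    V || R = True
    !V = False
  (M || B) && (!B && !R) = True
    M || B = True
    !B && !R = True
      !B = True
      !R = True
Both conjuncts True, so the formula holds.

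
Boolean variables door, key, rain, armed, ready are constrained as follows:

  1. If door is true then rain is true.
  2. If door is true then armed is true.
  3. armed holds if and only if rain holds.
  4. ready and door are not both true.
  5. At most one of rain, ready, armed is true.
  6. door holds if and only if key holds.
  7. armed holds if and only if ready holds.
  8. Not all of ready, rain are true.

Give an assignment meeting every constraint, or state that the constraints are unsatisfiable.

door = False, key = False, rain = False, armed = False, ready = False

  (1) door=F ⇒ rain: vacuous ✓
  (2) door=F ⇒ armed: vacuous ✓
  (3) armed=F, rain=F — same ✓
  (4) ready=F, door=F — not both ✓
  (5) {rain, ready, armed}: 0 true — at most one ✓
  (6) door=F, key=F — same ✓
  (7) armed=F, ready=F — same ✓
  (8) {ready, rain}: 0/2 true — not all ✓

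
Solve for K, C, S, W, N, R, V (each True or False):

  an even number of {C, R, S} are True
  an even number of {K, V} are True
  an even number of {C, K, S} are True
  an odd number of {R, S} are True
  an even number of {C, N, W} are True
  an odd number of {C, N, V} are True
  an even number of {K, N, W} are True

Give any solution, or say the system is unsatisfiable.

K = True; C = True; S = False; W = False; N = True; R = True; V = True

{C, R, S}: 2 true → even ✓
{K, V}: 2 true → even ✓
{C, K, S}: 2 true → even ✓
{R, S}: 1 true → odd ✓
{C, N, W}: 2 true → even ✓
{C, N, V}: 3 true → odd ✓
{K, N, W}: 2 true → even ✓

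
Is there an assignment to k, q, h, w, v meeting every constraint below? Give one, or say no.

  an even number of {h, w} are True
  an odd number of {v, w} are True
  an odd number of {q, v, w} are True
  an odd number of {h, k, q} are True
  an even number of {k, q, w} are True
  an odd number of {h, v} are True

No satisfying assignment exists.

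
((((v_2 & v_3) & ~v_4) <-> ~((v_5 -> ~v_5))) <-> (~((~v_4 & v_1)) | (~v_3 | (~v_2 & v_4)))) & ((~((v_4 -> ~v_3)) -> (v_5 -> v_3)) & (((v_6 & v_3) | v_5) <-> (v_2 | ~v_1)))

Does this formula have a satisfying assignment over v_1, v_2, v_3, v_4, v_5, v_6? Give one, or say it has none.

v_1=F; v_2=F; v_3=T; v_4=F; v_5=F; v_6=T

  (((v_2 & v_3) & ~v_4) <-> ~((v_5 -> ~v_5))) <-> (~((~v_4 & v_1)) | (~v_3 | (~v_2 & v_4))) = True
    ((v_2 & v_3) & ~v_4) <-> ~((v_5 -> ~v_5)) = True
      (v_2 & v_3) & ~v_4 = False
        v_2 & v_3 = False
        ~v_4 = True
      ~((v_5 -> ~v_5)) = False
        v_5 -> ~v_5 = True
          ~v_5 = True
    ~((~v_4 & v_1)) | (~v_3 | (~v_2 & v_4)) = True
      ~((~v_4 & v_1)) = True
        ~v_4 & v_1 = False
          ~v_4 = True
      ~v_3 | (~v_2 & v_4) = False
        ~v_3 = False
        ~v_2 & v_4 = False
          ~v_2 = True
  (~((v_4 -> ~v_3)) -> (v_5 -> v_3)) & (((v_6 & v_3) | v_5) <-> (v_2 | ~v_1)) = True
    ~((v_4 -> ~v_3)) -> (v_5 -> v_3) = True
      ~((v_4 -> ~v_3)) = False
        v_4 -> ~v_3 = True
          ~v_3 = False
      v_5 -> v_3 = True
    ((v_6 & v_3) | v_5) <-> (v_2 | ~v_1) = True
      (v_6 & v_3) | v_5 = True
        v_6 & v_3 = True
      v_2 | ~v_1 = True
        ~v_1 = True
Both conjuncts True, so the formula holds.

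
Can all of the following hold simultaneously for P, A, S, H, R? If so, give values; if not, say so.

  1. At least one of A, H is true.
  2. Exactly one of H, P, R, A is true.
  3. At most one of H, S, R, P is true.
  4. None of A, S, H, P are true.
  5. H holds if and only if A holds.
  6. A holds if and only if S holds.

Unsatisfiable

Case A = True:
  Constraint (4) is violated (A=T) — contradiction.
Case A = False:
  (1) with A=F forces H = True.
  Constraint (4) is violated (H=T) — contradiction.
Both cases fail — unsatisfiable.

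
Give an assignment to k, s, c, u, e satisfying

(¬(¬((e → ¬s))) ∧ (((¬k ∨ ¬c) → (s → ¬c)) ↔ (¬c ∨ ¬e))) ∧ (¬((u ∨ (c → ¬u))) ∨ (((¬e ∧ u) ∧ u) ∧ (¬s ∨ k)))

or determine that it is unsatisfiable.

k=F, s=F, c=F, u=T, e=F

  ¬(¬((e → ¬s))) ∧ (((¬k ∨ ¬c) → (s → ¬c)) ↔ (¬c ∨ ¬e)) = True
    ¬(¬((e → ¬s))) = True
      ¬((e → ¬s)) = False
        e → ¬s = True
          ¬s = True
    ((¬k ∨ ¬c) → (s → ¬c)) ↔ (¬c ∨ ¬e) = True
      (¬k ∨ ¬c) → (s → ¬c) = True
        ¬k ∨ ¬c = True
          ¬k = True
          ¬c = True
        s → ¬c = True
          ¬c = True
      ¬c ∨ ¬e = True
        ¬c = True
        ¬e = True
  ¬((u ∨ (c → ¬u))) ∨ (((¬e ∧ u) ∧ u) ∧ (¬s ∨ k)) = True
    ¬((u ∨ (c → ¬u))) = False
      u ∨ (c → ¬u) = True
        c → ¬u = True
          ¬u = False
    ((¬e ∧ u) ∧ u) ∧ (¬s ∨ k) = True
      (¬e ∧ u) ∧ u = True
        ¬e ∧ u = True
          ¬e = True
      ¬s ∨ k = True
        ¬s = True
Both conjuncts True, so the formula holds.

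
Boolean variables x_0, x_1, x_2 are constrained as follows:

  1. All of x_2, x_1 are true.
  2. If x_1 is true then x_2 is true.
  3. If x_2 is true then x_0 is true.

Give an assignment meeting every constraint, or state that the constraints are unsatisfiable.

x_0 = True; x_1 = True; x_2 = True

  (1) {x_2, x_1}: all 2 true ✓
  (2) x_1=T ⇒ x_2: T ✓
  (3) x_2=T ⇒ x_0: T ✓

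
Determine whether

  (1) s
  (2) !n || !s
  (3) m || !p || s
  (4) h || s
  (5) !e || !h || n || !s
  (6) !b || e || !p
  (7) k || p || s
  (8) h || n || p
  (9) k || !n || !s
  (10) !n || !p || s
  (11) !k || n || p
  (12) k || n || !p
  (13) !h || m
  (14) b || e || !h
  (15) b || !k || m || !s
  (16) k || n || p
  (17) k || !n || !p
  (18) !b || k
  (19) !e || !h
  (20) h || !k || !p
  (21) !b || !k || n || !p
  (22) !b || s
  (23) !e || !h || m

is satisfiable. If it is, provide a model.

Unsatisfiable — no assignment works.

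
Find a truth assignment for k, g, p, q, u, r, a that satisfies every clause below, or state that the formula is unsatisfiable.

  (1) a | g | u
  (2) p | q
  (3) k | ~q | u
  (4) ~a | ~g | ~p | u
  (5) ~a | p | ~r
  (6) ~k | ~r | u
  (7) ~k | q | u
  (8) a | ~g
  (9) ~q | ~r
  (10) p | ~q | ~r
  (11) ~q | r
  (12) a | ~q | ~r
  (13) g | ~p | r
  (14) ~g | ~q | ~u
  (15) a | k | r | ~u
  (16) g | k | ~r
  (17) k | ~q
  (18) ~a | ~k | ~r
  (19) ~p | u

k: False, g: True, p: True, q: False, u: True, r: False, a: True

Set k = False.
  then (k | ~q) forces q = False.
  then (p | q) forces p = True.
  then (~p | u) forces u = True.
Try g = False:
  (g | ~p | r) forces r = True.
  clause (g | k | ~r) is falsified — backtrack.
So g = True.
  then (a | ~g) forces a = True.
Set r = False.
All clauses satisfied.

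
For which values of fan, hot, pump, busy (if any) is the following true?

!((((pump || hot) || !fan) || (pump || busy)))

fan=T; hot=F; pump=F; busy=F

  !((((pump || hot) || !fan) || (pump || busy))) = True
    ((pump || hot) || !fan) || (pump || busy) = False
      (pump || hot) || !fan = False
        pump || hot = False
        !fan = False
      pump || busy = False
The formula evaluates to True.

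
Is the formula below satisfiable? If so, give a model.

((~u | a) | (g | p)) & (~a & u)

u = True, a = False, p = True, g = True

  (~u | a) | (g | p) = True
    ~u | a = False
      ~u = False
    g | p = True
  ~a & u = True
    ~a = True
Both conjuncts True, so the formula holds.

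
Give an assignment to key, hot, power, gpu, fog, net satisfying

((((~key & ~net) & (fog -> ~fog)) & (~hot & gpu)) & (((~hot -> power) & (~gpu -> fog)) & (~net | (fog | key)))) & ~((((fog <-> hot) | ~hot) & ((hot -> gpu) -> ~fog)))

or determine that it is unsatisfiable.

Case fog = True: the conjunct fog -> ~fog becomes True -> ~True = False.
Case fog = False: the formula simplifies to (((~key & ~net) & (~hot & gpu)) & (((~hot -> power) & gpu) & (~net | key))) & ~((~hot | ~hot)).
  hot = True: the conjunct ~hot is False.
  hot = False: the conjunct ~((~hot | ~hot)) becomes ~((True | True)) = False.
Both cases fail — unsatisfiable.

UNSATISFIABLE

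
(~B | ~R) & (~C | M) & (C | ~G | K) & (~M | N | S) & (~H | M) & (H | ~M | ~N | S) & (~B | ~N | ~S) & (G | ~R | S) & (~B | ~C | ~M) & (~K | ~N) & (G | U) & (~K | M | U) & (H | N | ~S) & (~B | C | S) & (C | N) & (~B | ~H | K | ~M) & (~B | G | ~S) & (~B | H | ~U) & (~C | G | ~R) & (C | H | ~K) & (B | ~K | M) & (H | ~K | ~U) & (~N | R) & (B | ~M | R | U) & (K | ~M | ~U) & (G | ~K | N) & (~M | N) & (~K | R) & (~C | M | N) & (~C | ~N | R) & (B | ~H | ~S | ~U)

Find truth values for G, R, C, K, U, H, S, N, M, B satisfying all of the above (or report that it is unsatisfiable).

Set G = True.
Try R = False:
  (~N | R) forces N = False.
  (C | N) forces C = True.
  (~C | M) forces M = True.
  clause (~M | N) is falsified — backtrack.
So R = True.
  then (~B | ~R) forces B = False.
Try C = False:
  (C | ~G | K) forces K = True.
  (~K | ~N) forces N = False.
  clause (C | N) is falsified — backtrack.
So C = True.
  then (~C | M) forces M = True.
  then (~M | N) forces N = True.
  then (~K | ~N) forces K = False.
  then (K | ~M | ~U) forces U = False.
Set H = True.
Set S = True.
All clauses satisfied.

G=T; R=T; C=T; K=F; U=F; H=T; S=T; N=T; M=T; B=F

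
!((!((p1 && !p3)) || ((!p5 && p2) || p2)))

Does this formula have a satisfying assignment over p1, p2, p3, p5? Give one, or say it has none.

p1 = True; p2 = False; p3 = False; p5 = False

  !((!((p1 && !p3)) || ((!p5 && p2) || p2))) = True
    !((p1 && !p3)) || ((!p5 && p2) || p2) = False
      !((p1 && !p3)) = False
        p1 && !p3 = True
          !p3 = True
      (!p5 && p2) || p2 = False
        !p5 && p2 = False
          !p5 = True
The formula evaluates to True.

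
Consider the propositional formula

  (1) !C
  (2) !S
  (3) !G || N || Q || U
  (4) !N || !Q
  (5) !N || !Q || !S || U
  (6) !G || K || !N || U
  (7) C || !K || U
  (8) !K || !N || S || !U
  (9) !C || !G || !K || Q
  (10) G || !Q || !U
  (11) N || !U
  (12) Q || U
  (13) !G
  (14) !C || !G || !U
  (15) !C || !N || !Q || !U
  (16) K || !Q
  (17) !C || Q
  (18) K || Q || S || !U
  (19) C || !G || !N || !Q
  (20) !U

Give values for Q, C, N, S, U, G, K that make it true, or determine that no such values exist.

Case U = True:
  Clause (!U) is falsified — contradiction.
Case U = False:
  (!C) forces C = False.
  (!S) forces S = False.
  (C || !K || U) forces K = False.
  (Q || U) forces Q = True.
  Clause (K || !Q) is falsified — contradiction.
Both cases fail, so the formula is unsatisfiable.

Unsatisfiable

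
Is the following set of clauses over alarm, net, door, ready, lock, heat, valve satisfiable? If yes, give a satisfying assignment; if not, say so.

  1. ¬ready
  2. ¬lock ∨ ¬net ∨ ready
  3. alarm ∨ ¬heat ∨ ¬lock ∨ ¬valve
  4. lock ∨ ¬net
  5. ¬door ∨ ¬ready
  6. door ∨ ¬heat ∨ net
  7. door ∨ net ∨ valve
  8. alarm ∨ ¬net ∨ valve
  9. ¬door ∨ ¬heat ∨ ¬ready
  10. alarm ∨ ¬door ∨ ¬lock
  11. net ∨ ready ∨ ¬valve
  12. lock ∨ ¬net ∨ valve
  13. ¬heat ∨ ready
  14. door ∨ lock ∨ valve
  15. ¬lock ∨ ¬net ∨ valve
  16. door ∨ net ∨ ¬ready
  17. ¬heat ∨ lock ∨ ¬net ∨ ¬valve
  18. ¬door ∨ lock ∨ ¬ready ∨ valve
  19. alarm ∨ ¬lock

Unit clause (¬ready) forces ready = False.
In (¬heat ∨ ready) only ¬heat is left, so heat = False.
Set alarm = True.
Try net = True:
  (¬lock ∨ ¬net ∨ ready) forces lock = False.
  clause (lock ∨ ¬net) is falsified — backtrack.
So net = False.
  then (net ∨ ready ∨ ¬valve) forces valve = False.
  then (door ∨ net ∨ valve) forces door = True.
Set lock = True.
All clauses satisfied.

alarm = True; net = False; door = True; ready = False; lock = True; heat = False; valve = False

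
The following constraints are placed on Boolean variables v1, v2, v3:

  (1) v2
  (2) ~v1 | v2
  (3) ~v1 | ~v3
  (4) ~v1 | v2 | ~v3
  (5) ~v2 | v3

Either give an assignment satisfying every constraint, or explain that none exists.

v1 = False, v2 = True, v3 = True

Unit clause (v2) forces v2 = True.
In (~v2 | v3) only v3 is left, so v3 = True.
In (~v1 | ~v3) only ~v1 is left, so v1 = False.
Check each clause:
  (v2): v2 holds.
  (~v1 | v2): ~v1 holds.
  (~v1 | ~v3): ~v1 holds.
  (~v1 | v2 | ~v3): ~v1 holds.
  (~v2 | v3): v3 holds.
All clauses satisfied.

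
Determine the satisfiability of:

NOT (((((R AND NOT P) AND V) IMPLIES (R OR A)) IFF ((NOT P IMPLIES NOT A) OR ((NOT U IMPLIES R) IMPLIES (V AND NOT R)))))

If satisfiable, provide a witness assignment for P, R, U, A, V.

P = False; R = True; U = False; A = True; V = True

  NOT (((((R AND NOT P) AND V) IMPLIES (R OR A)) IFF ((NOT P IMPLIES NOT A) OR ((NOT U IMPLIES R) IMPLIES (V AND NOT R))))) = True
    (((R AND NOT P) AND V) IMPLIES (R OR A)) IFF ((NOT P IMPLIES NOT A) OR ((NOT U IMPLIES R) IMPLIES (V AND NOT R))) = False
      ((R AND NOT P) AND V) IMPLIES (R OR A) = True
        (R AND NOT P) AND V = True
          R AND NOT P = True
            NOT P = True
        R OR A = True
      (NOT P IMPLIES NOT A) OR ((NOT U IMPLIES R) IMPLIES (V AND NOT R)) = False
        NOT P IMPLIES NOT A = False
          NOT P = True
          NOT A = False
        (NOT U IMPLIES R) IMPLIES (V AND NOT R) = False
          NOT U IMPLIES R = True
            NOT U = True
          V AND NOT R = False
            NOT R = False
The formula evaluates to True.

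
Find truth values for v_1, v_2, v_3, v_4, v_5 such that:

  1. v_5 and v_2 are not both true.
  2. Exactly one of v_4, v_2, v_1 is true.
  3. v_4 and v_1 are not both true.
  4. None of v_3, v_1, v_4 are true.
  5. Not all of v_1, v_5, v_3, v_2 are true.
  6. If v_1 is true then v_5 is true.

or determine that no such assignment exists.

v_1 = False, v_2 = True, v_3 = False, v_4 = False, v_5 = False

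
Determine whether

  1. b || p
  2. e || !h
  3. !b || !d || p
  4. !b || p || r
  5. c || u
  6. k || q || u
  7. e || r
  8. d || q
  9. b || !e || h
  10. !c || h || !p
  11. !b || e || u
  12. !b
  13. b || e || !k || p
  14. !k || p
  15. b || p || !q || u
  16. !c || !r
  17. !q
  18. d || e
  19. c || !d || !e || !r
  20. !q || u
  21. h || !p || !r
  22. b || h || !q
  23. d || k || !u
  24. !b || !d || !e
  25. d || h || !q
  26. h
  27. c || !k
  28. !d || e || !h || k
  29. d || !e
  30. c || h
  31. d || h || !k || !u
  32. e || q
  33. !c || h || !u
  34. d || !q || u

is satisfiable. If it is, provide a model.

Unit clause (!b) forces b = False.
Unit clause (!q) forces q = False.
Unit clause (h) forces h = True.
In (e || q) only e is left, so e = True.
In (b || p) only p is left, so p = True.
In (d || q) only d is left, so d = True.
Try r = True:
  (!c || !r) forces c = False.
  clause (c || !d || !e || !r) is falsified — backtrack.
So r = False.
Set k = True.
  then (c || !k) forces c = True.
Set u = False.
All clauses satisfied.

d = True, p = True, q = False, r = False, b = False, k = True, u = False, h = True, e = True, c = True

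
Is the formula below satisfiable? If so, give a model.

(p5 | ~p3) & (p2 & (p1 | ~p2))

p1 = True, p2 = True, p3 = True, p5 = True

  p5 | ~p3 = True
    ~p3 = False
  p2 & (p1 | ~p2) = True
    p1 | ~p2 = True
      ~p2 = False
Both conjuncts True, so the formula holds.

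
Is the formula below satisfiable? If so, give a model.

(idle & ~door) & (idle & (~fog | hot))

door = False; idle = True; fog = False; hot = False

  idle & ~door = True
    ~door = True
  idle & (~fog | hot) = True
    ~fog | hot = True
      ~fog = True
Both conjuncts True, so the formula holds.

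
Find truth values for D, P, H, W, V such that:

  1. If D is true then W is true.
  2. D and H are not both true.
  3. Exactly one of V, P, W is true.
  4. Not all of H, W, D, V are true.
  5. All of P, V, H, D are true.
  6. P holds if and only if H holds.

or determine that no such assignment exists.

No satisfying assignment exists.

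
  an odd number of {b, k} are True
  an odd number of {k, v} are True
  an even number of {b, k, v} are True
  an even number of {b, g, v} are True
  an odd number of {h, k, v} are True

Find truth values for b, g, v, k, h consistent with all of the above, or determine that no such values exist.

b = True, g = False, v = True, k = False, h = False

{b, k}: 1 true → odd ✓
{k, v}: 1 true → odd ✓
{b, k, v}: 2 true → even ✓
{b, g, v}: 2 true → even ✓
{h, k, v}: 1 true → odd ✓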